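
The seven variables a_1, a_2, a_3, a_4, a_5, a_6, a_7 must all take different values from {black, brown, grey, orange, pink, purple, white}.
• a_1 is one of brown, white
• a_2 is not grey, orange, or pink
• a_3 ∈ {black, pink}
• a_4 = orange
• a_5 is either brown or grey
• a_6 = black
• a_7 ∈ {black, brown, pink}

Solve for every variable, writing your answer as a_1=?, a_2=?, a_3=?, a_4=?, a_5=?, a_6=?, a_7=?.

a_1=white, a_2=purple, a_3=pink, a_4=orange, a_5=grey, a_6=black, a_7=brown

a_4 has just one choice, so a_4 = orange.
That leaves a_6 = black. Remove black from a_2, a_3, a_7.
That leaves a_3 = pink. Remove pink from a_7.
a_7 must be brown (only option left). So a_1, a_2, a_5 can't be brown.
a_1's domain is down to {white}, so a_1 = white. So a_2 can't be white.
a_2's domain is down to {purple}, so a_2 = purple.
a_5's domain is down to {grey}, so a_5 = grey.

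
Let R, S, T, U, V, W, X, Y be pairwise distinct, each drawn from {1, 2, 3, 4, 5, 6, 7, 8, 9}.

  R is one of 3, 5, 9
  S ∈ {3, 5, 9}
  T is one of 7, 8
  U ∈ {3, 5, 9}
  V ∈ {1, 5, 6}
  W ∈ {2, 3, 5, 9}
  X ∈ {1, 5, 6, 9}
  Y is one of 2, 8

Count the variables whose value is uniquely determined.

3

The 8 variables draw from only 8 values {1, 2, 3, 5, 6, 7, 8, 9}, so each is used; only T can be 7, hence T = 7.
The 7 still-open variables together cover exactly {1, 2, 3, 5, 6, 8, 9} — 7 values for 7 variables — and 8 appears only in Y's list, so Y = 8.
The 6 still-open variables draw from only 6 values {1, 2, 3, 5, 6, 9}, so each is used; only W can be 2, hence W = 2.
R, S, U share exactly the 3 values {3, 5, 9}; by pigeonhole those values go to them, so strike 3, 5, 9 from V, X.
Determined: T=7, W=2, Y=8. The other variables each still have more than one consistent value. That makes 3.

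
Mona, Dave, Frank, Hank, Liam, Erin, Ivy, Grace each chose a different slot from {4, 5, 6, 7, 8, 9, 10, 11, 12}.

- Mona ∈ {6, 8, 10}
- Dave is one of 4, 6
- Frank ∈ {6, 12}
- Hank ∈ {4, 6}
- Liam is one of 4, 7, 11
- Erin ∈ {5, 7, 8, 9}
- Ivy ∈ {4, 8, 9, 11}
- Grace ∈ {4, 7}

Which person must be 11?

Dave and Hank share exactly the 2 values {4, 6}; by pigeonhole those values go to them, so strike 4, 6 from Mona, Frank, Liam, Ivy, Grace.
Frank must be 12 (only option left).
Grace must be 7 (only option left). Strike 7 from Liam, Erin.
So 11 goes to Liam.

Liam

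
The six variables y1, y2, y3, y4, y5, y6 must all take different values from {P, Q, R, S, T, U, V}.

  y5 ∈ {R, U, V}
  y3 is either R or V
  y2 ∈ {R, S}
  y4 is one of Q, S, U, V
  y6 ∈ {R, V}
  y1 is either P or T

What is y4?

Q

The 2 variables y3 and y6 are confined to {R, V}, which locks those values in; drop them from y2, y4, y5.
y2 must be S (only option left). Strike S from y4.
That leaves y5 = U. Remove U from y4.
So y4 = Q.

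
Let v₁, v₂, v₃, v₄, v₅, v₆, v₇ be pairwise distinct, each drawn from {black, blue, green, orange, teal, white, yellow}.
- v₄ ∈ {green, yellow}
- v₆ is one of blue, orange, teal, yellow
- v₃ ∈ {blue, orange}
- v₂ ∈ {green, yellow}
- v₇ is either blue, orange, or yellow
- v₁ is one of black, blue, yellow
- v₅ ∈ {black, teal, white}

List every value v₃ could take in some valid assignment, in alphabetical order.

Among the 7 variables, white fits only v₅ (and all 7 values in {black, blue, green, orange, teal, white, yellow} must be used), so v₅ = white.
Among the 6 still-open variables, black fits only v₁ (and all 6 values in {black, blue, green, orange, teal, yellow} must be used), so v₁ = black.
The 5 still-open variables draw from only 5 values {blue, green, orange, teal, yellow}, so each is used; only v₆ can be teal, hence v₆ = teal.
v₂ and v₄ between them cover only {green, yellow} — a naked pair. Remove those values from v₇.
No further eliminations apply; v₃ can still be any of blue, orange.

blue, orange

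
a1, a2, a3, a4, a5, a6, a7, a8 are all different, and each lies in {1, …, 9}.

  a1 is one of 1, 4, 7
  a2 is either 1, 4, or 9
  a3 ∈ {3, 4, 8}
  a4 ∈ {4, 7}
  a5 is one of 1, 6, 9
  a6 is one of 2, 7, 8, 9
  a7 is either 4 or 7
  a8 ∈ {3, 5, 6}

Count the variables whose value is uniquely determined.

The 2 variables a4 and a7 are confined to {4, 7}, which locks those values in; drop them from a1, a2, a3, a6.
a1 must be 1 (only option left). Remove 1 from a2, a5.
a2 must be 9 (only option left). Strike 9 from a5, a6.
a5's domain is down to {6}, so a5 = 6. Eliminate 6 elsewhere: a8.
Determined: a1=1, a2=9, a5=6. The other variables each still have more than one consistent value. That makes 3.

3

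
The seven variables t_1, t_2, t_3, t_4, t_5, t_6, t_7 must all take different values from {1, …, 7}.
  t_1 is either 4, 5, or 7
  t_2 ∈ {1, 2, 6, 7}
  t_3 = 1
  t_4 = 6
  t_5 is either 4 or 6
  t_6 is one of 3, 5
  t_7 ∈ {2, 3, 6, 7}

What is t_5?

4

t_3's domain is down to {1}, so t_3 = 1. Remove 1 from t_2.
That leaves t_4 = 6. Strike 6 from t_2, t_5, t_7.
So t_5 = 4.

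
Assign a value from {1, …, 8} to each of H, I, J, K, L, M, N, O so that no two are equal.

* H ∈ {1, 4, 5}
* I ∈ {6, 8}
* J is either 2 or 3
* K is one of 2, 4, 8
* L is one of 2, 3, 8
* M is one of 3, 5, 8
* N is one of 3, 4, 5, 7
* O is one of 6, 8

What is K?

The 8 variables together cover exactly {1, 2, 3, 4, 5, 6, 7, 8} — 8 values for 8 variables — and 1 appears only in H's list, so H = 1.
The 7 still-open variables together cover exactly {2, 3, 4, 5, 6, 7, 8} — 7 values for 7 variables — and 7 appears only in N's list, so N = 7.
The 6 still-open variables together cover exactly {2, 3, 4, 5, 6, 8} — 6 values for 6 variables — and 4 appears only in K's list, so K = 4.

4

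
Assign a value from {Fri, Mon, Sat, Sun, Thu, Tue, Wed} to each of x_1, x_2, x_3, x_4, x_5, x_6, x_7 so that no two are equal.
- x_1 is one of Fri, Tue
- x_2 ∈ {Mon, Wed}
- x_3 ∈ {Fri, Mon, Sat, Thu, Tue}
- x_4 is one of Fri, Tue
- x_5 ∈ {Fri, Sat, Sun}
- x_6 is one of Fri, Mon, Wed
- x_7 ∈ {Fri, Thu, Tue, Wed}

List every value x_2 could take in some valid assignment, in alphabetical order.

The 7 variables together cover exactly {Fri, Mon, Sat, Sun, Thu, Tue, Wed} — 7 values for 7 variables — and Sun appears only in x_5's list, so x_5 = Sun.
The 6 still-open variables together cover exactly {Fri, Mon, Sat, Thu, Tue, Wed} — 6 values for 6 variables — and Sat appears only in x_3's list, so x_3 = Sat.
The 5 still-open variables together cover exactly {Fri, Mon, Thu, Tue, Wed} — 5 values for 5 variables — and Thu appears only in x_7's list, so x_7 = Thu.
The 2 variables x_1 and x_4 are confined to {Fri, Tue}, which locks those values in; drop them from x_6.
No further eliminations apply; x_2 can still be any of Mon, Wed.

Mon, Wed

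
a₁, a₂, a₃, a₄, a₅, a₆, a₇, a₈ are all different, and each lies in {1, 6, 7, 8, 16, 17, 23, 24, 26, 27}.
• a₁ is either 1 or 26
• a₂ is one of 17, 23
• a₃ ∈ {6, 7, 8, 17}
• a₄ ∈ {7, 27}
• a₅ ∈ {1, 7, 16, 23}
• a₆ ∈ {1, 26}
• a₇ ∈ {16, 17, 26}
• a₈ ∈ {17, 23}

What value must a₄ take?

The 2 variables a₁ and a₆ are confined to {1, 26}, which locks those values in; drop them from a₅, a₇.
a₂ and a₈ share exactly the 2 values {17, 23}; by pigeonhole those values go to them, so strike 17, 23 from a₃, a₅, a₇.
a₇ must be 16 (only option left). So a₅ can't be 16.
That leaves a₅ = 7. So a₃, a₄ can't be 7.
So a₄ = 27.

27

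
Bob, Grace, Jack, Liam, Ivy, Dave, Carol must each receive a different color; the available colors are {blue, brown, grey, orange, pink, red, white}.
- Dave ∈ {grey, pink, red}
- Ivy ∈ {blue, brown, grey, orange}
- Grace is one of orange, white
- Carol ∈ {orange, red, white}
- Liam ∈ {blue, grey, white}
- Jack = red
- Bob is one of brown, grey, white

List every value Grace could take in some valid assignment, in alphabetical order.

Jack must be red (only option left). Eliminate red elsewhere: Dave, Carol.
The 6 still-open variables together cover exactly {blue, brown, grey, orange, pink, white} — 6 values for 6 variables — and pink appears only in Dave's list, so Dave = pink.
The 2 variables Grace and Carol are confined to {orange, white}, which locks those values in; drop them from Bob, Liam, Ivy.
No further eliminations apply; Grace can still be any of orange, white.

orange, white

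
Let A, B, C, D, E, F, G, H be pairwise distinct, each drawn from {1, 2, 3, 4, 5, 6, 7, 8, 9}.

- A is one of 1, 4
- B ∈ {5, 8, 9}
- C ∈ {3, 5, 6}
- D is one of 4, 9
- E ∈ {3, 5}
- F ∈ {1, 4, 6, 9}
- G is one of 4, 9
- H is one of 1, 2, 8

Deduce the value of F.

The 8 variables draw from only 8 values {1, 2, 3, 4, 5, 6, 8, 9}, so each is used; only H can be 2, hence H = 2.
The 7 still-open variables draw from only 7 values {1, 3, 4, 5, 6, 8, 9}, so each is used; only B can be 8, hence B = 8.
D and G share exactly the 2 values {4, 9}; by pigeonhole those values go to them, so strike 4, 9 from A, F.
That leaves A = 1. So F can't be 1.
So F = 6.

6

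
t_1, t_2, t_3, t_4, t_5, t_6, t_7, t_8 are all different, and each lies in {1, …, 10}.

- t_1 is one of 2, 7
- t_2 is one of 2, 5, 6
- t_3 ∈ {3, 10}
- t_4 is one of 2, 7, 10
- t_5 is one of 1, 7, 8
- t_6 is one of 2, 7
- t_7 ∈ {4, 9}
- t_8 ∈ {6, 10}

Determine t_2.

5

t_1 and t_6 share exactly the 2 values {2, 7}; by pigeonhole those values go to them, so strike 2, 7 from t_2, t_4, t_5.
That leaves t_4 = 10. Strike 10 from t_3, t_8.
t_8 has just one choice, so t_8 = 6. Eliminate 6 elsewhere: t_2.
So t_2 = 5.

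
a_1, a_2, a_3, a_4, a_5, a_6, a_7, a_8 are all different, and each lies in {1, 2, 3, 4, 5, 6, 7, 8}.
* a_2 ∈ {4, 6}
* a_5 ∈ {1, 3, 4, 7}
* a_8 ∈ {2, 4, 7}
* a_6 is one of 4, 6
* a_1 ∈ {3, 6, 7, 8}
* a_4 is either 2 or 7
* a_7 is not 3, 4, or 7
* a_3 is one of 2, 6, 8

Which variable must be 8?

a_3

The 8 variables together cover exactly {1, 2, 3, 4, 5, 6, 7, 8} — 8 values for 8 variables — and 5 appears only in a_7's list, so a_7 = 5.
The 7 still-open variables draw from only 7 values {1, 2, 3, 4, 6, 7, 8}, so each is used; only a_5 can be 1, hence a_5 = 1.
The 6 still-open variables draw from only 6 values {2, 3, 4, 6, 7, 8}, so each is used; only a_1 can be 3, hence a_1 = 3.
The 5 still-open variables together cover exactly {2, 4, 6, 7, 8} — 5 values for 5 variables — and 8 appears only in a_3's list, so a_3 = 8.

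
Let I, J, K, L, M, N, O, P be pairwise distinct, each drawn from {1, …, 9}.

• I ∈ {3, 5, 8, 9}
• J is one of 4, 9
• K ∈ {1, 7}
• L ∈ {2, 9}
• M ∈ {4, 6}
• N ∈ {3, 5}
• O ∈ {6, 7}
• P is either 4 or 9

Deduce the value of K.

1

J and P between them cover only {4, 9} — a naked pair. Remove those values from I, L, M.
L's domain is down to {2}, so L = 2.
M's domain is down to {6}, so M = 6. Strike 6 from O.
O must be 7 (only option left). So K can't be 7.
So K = 1.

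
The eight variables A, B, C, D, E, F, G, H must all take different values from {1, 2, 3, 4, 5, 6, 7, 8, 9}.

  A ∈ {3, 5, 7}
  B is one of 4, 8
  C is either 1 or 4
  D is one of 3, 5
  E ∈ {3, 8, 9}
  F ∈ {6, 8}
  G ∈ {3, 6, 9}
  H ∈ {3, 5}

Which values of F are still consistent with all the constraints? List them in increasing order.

6, 8

The 8 variables together cover exactly {1, 3, 4, 5, 6, 7, 8, 9} — 8 values for 8 variables — and 1 appears only in C's list, so C = 1.
Among the 7 still-open variables, 4 fits only B (and all 7 values in {3, 4, 5, 6, 7, 8, 9} must be used), so B = 4.
The 6 still-open variables draw from only 6 values {3, 5, 6, 7, 8, 9}, so each is used; only A can be 7, hence A = 7.
D and H share exactly the 2 values {3, 5}; by pigeonhole those values go to them, so strike 3, 5 from E, G.
No further eliminations apply; F can still be any of 6, 8.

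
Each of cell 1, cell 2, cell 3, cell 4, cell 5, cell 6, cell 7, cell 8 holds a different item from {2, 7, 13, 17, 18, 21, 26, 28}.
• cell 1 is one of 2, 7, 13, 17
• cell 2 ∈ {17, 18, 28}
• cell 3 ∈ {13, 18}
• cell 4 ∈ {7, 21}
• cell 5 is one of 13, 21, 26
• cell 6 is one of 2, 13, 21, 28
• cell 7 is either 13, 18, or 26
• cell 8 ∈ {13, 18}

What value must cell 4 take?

7

The 2 variables cell 3 and cell 8 are confined to {13, 18}, which locks those values in; drop them from cell 1, cell 2, cell 5, cell 6, cell 7.
cell 7's domain is down to {26}, so cell 7 = 26. Eliminate 26 elsewhere: cell 5.
That leaves cell 5 = 21. Remove 21 from cell 4, cell 6.
So cell 4 = 7.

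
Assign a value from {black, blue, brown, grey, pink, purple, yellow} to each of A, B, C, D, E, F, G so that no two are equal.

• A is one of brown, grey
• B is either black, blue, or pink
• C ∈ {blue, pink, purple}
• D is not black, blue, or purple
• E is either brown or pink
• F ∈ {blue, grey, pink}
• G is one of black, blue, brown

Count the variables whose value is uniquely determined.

2

The 7 variables together cover exactly {black, blue, brown, grey, pink, purple, yellow} — 7 values for 7 variables — and purple appears only in C's list, so C = purple.
The 6 still-open variables draw from only 6 values {black, blue, brown, grey, pink, yellow}, so each is used; only D can be yellow, hence D = yellow.
Determined: C=purple, D=yellow. The other variables each still have more than one consistent value. That makes 2.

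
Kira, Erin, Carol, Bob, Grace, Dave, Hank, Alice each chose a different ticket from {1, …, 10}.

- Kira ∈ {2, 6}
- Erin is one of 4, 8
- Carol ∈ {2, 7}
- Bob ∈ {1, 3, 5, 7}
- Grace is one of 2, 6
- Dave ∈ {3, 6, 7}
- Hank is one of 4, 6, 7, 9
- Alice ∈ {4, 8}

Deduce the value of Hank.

The 2 variables Kira and Grace are confined to {2, 6}, which locks those values in; drop them from Carol, Dave, Hank.
Carol's domain is down to {7}, so Carol = 7. So Bob, Dave, Hank can't be 7.
Dave has just one choice, so Dave = 3. So Bob can't be 3.
Erin and Alice share exactly the 2 values {4, 8}; by pigeonhole those values go to them, so strike 4, 8 from Hank.
So Hank = 9.

9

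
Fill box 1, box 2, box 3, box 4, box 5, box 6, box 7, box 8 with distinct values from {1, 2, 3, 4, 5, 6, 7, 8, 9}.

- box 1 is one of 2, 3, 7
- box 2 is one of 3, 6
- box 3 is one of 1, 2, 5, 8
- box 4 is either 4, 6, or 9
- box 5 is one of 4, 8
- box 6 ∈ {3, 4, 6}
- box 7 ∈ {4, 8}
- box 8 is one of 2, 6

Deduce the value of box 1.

The 2 variables box 5 and box 7 are confined to {4, 8}, which locks those values in; drop them from box 3, box 4, box 6.
box 2 and box 6 share exactly the 2 values {3, 6}; by pigeonhole those values go to them, so strike 3, 6 from box 1, box 4, box 8.
box 4 must be 9 (only option left).
box 8's domain is down to {2}, so box 8 = 2. Eliminate 2 elsewhere: box 1, box 3.
So box 1 = 7.

7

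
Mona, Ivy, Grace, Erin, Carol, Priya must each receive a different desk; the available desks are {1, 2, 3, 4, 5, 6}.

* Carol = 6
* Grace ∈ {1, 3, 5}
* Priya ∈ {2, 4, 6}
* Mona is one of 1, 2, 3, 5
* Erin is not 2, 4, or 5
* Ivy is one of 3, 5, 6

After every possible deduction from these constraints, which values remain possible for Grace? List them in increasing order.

Carol's domain is down to {6}, so Carol = 6. Strike 6 from Ivy, Erin, Priya.
The 5 still-open variables together cover exactly {1, 2, 3, 4, 5} — 5 values for 5 variables — and 4 appears only in Priya's list, so Priya = 4.
The 4 still-open variables together cover exactly {1, 2, 3, 5} — 4 values for 4 variables — and 2 appears only in Mona's list, so Mona = 2.
No further eliminations apply; Grace can still be any of 1, 3, 5.

1, 3, 5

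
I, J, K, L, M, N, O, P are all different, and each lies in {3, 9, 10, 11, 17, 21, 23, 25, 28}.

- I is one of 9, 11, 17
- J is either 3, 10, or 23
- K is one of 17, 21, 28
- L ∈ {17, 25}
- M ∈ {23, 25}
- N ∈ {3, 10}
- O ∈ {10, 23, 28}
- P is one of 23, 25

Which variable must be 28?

M and P share exactly the 2 values {23, 25}; by pigeonhole those values go to them, so strike 23, 25 from J, L, O.
That leaves L = 17. Strike 17 from I, K.
J and N share exactly the 2 values {3, 10}; by pigeonhole those values go to them, so strike 3, 10 from O.
So 28 goes to O.

O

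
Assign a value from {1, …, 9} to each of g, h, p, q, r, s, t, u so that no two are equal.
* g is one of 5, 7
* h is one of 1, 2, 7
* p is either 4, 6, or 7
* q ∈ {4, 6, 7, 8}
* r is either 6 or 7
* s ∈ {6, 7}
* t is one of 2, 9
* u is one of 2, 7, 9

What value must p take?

Among the 8 variables, 1 fits only h (and all 8 values in {1, 2, 4, 5, 6, 7, 8, 9} must be used), so h = 1.
The 7 still-open variables draw from only 7 values {2, 4, 5, 6, 7, 8, 9}, so each is used; only g can be 5, hence g = 5.
The 6 still-open variables draw from only 6 values {2, 4, 6, 7, 8, 9}, so each is used; only q can be 8, hence q = 8.
The 5 still-open variables draw from only 5 values {2, 4, 6, 7, 9}, so each is used; only p can be 4, hence p = 4.

4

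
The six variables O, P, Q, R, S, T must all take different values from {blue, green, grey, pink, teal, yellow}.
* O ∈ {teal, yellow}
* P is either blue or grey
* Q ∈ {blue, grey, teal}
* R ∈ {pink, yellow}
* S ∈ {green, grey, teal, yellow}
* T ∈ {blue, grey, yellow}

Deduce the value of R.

Among the 6 variables, green fits only S (and all 6 values in {blue, green, grey, pink, teal, yellow} must be used), so S = green.
The 5 still-open variables together cover exactly {blue, grey, pink, teal, yellow} — 5 values for 5 variables — and pink appears only in R's list, so R = pink.

pink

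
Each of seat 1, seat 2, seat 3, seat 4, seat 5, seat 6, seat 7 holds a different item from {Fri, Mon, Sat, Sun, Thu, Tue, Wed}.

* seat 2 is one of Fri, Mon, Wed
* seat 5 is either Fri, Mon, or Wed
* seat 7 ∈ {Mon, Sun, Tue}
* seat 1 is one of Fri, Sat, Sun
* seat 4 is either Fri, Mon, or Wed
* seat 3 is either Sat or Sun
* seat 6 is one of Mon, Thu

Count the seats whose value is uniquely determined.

2

Among the 7 variables, Thu fits only seat 6 (and all 7 values in {Fri, Mon, Sat, Sun, Thu, Tue, Wed} must be used), so seat 6 = Thu.
The 6 still-open variables draw from only 6 values {Fri, Mon, Sat, Sun, Tue, Wed}, so each is used; only seat 7 can be Tue, hence seat 7 = Tue.
seat 2, seat 4, seat 5 between them cover only {Fri, Mon, Wed} — a naked triple. Remove those values from seat 1.
Determined: seat 6=Thu, seat 7=Tue. The other seats each still have more than one consistent value. That makes 2.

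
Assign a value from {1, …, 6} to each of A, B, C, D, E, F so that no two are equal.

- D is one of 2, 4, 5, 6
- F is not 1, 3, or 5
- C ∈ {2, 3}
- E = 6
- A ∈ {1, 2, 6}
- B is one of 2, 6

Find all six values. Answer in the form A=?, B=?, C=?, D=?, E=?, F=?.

A=1, B=2, C=3, D=5, E=6, F=4

E has just one choice, so E = 6. Remove 6 from A, B, D, F.
B's domain is down to {2}, so B = 2. So A, C, D, F can't be 2.
C's domain is down to {3}, so C = 3.
F must be 4 (only option left). So D can't be 4.
A has just one choice, so A = 1.
That leaves D = 5.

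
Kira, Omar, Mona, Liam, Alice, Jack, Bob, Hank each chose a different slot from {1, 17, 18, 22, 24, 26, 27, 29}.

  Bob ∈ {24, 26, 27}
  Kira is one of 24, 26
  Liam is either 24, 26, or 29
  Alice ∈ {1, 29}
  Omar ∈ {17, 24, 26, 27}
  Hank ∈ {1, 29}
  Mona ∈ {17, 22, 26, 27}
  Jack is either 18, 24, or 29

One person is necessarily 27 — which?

The 8 variables together cover exactly {1, 17, 18, 22, 24, 26, 27, 29} — 8 values for 8 variables — and 18 appears only in Jack's list, so Jack = 18.
The 7 still-open variables together cover exactly {1, 17, 22, 24, 26, 27, 29} — 7 values for 7 variables — and 22 appears only in Mona's list, so Mona = 22.
The 6 still-open variables together cover exactly {1, 17, 24, 26, 27, 29} — 6 values for 6 variables — and 17 appears only in Omar's list, so Omar = 17.
The 5 still-open variables draw from only 5 values {1, 24, 26, 27, 29}, so each is used; only Bob can be 27, hence Bob = 27.

Bob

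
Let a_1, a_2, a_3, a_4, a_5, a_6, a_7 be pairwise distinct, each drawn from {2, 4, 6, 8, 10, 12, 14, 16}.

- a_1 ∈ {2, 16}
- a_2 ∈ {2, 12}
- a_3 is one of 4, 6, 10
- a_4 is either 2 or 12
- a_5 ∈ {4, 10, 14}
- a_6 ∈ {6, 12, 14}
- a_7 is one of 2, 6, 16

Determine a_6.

14

a_2 and a_4 share exactly the 2 values {2, 12}; by pigeonhole those values go to them, so strike 2, 12 from a_1, a_6, a_7.
a_1's domain is down to {16}, so a_1 = 16. Remove 16 from a_7.
a_7 must be 6 (only option left). Strike 6 from a_3, a_6.
So a_6 = 14.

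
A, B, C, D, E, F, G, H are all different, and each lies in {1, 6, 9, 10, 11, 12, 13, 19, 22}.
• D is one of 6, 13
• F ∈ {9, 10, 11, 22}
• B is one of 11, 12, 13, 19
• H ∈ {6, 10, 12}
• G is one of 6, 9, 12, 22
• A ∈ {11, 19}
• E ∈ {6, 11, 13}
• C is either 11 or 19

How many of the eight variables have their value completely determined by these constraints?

2

The 2 variables A and C are confined to {11, 19}, which locks those values in; drop them from B, E, F.
D and E between them cover only {6, 13} — a naked pair. Remove those values from B, G, H.
B has just one choice, so B = 12. Strike 12 from G, H.
H must be 10 (only option left). Remove 10 from F.
Determined: B=12, H=10. The other variables each still have more than one consistent value. That makes 2.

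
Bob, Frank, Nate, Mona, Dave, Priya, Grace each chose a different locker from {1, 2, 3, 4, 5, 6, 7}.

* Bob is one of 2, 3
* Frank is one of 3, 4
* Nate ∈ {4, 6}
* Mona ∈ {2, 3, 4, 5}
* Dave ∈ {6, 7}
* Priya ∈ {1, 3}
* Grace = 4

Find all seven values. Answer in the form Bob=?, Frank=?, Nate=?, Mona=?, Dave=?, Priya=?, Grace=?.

Bob=2, Frank=3, Nate=6, Mona=5, Dave=7, Priya=1, Grace=4

Grace has just one choice, so Grace = 4. Eliminate 4 elsewhere: Frank, Nate, Mona.
Frank must be 3 (only option left). So Bob, Mona, Priya can't be 3.
That leaves Nate = 6. Strike 6 from Dave.
Dave must be 7 (only option left).
Priya has just one choice, so Priya = 1.
Bob's domain is down to {2}, so Bob = 2. Remove 2 from Mona.
Mona must be 5 (only option left).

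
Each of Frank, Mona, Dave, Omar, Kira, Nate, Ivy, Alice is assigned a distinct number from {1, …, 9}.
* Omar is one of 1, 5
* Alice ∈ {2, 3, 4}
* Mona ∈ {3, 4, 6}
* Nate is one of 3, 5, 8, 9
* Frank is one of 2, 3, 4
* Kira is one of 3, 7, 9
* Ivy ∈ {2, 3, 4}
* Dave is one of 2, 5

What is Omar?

1

Frank, Ivy, Alice between them cover only {2, 3, 4} — a naked triple. Remove those values from Mona, Dave, Kira, Nate.
Mona has just one choice, so Mona = 6.
Dave's domain is down to {5}, so Dave = 5. Remove 5 from Omar, Nate.
So Omar = 1.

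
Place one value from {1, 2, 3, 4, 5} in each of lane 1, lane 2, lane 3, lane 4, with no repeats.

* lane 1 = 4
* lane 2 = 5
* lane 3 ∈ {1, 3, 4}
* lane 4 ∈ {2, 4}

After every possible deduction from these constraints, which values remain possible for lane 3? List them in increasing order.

lane 1 must be 4 (only option left). Eliminate 4 elsewhere: lane 3, lane 4.
lane 2 must be 5 (only option left).
lane 4 has just one choice, so lane 4 = 2.
No further eliminations apply; lane 3 can still be any of 1, 3.

1, 3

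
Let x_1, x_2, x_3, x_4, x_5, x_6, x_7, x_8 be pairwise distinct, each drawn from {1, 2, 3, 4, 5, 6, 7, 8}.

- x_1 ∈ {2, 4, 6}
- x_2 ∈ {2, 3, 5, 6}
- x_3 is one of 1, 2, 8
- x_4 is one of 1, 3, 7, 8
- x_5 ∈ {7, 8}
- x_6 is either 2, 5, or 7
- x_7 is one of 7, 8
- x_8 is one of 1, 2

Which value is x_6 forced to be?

5

The 8 variables draw from only 8 values {1, 2, 3, 4, 5, 6, 7, 8}, so each is used; only x_1 can be 4, hence x_1 = 4.
The 7 still-open variables together cover exactly {1, 2, 3, 5, 6, 7, 8} — 7 values for 7 variables — and 6 appears only in x_2's list, so x_2 = 6.
The 6 still-open variables together cover exactly {1, 2, 3, 5, 7, 8} — 6 values for 6 variables — and 3 appears only in x_4's list, so x_4 = 3.
The 5 still-open variables together cover exactly {1, 2, 5, 7, 8} — 5 values for 5 variables — and 5 appears only in x_6's list, so x_6 = 5.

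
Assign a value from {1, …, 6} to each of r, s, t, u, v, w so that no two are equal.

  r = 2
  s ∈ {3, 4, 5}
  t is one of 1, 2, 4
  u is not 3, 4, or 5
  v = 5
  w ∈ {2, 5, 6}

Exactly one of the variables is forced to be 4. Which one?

t

r's domain is down to {2}, so r = 2. So t, u, w can't be 2.
v must be 5 (only option left). So s, w can't be 5.
w must be 6 (only option left). Strike 6 from u.
u has just one choice, so u = 1. So t can't be 1.
So 4 goes to t.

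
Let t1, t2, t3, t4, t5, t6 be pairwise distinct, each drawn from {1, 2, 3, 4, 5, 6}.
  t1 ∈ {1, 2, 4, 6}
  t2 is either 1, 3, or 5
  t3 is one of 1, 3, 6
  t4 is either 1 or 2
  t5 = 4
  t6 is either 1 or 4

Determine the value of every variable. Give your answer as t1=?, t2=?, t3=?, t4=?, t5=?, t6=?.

t5 has just one choice, so t5 = 4. Remove 4 from t1, t6.
That leaves t6 = 1. So t1, t2, t3, t4 can't be 1.
t4 must be 2 (only option left). So t1 can't be 2.
t1 must be 6 (only option left). Strike 6 from t3.
t3 must be 3 (only option left). Eliminate 3 elsewhere: t2.
t2 has just one choice, so t2 = 5.

t1=6, t2=5, t3=3, t4=2, t5=4, t6=1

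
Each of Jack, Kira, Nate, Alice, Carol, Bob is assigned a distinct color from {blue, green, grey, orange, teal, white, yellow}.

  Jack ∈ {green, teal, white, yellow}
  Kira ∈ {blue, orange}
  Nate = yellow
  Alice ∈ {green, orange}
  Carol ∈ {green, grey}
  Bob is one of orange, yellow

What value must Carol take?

Nate must be yellow (only option left). Strike yellow from Jack, Bob.
Bob must be orange (only option left). Eliminate orange elsewhere: Kira, Alice.
That leaves Kira = blue.
Alice has just one choice, so Alice = green. So Jack, Carol can't be green.
So Carol = grey.

grey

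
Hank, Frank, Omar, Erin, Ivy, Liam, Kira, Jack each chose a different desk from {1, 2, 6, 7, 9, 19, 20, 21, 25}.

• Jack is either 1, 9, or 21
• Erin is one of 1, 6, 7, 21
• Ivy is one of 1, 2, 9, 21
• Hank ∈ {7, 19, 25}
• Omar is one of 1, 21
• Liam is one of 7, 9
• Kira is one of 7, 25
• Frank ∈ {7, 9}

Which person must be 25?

Among the 8 variables, 2 fits only Ivy (and all 8 values in {1, 2, 6, 7, 9, 19, 21, 25} must be used), so Ivy = 2.
The 7 still-open variables draw from only 7 values {1, 6, 7, 9, 19, 21, 25}, so each is used; only Erin can be 6, hence Erin = 6.
The 6 still-open variables draw from only 6 values {1, 7, 9, 19, 21, 25}, so each is used; only Hank can be 19, hence Hank = 19.
The 5 still-open variables draw from only 5 values {1, 7, 9, 21, 25}, so each is used; only Kira can be 25, hence Kira = 25.

Kira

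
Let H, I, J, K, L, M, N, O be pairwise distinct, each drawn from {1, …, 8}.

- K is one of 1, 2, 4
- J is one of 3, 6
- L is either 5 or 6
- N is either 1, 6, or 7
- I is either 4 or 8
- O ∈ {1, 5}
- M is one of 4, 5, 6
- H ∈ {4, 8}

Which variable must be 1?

O

Among the 8 variables, 2 fits only K (and all 8 values in {1, 2, 3, 4, 5, 6, 7, 8} must be used), so K = 2.
The 7 still-open variables draw from only 7 values {1, 3, 4, 5, 6, 7, 8}, so each is used; only J can be 3, hence J = 3.
The 6 still-open variables draw from only 6 values {1, 4, 5, 6, 7, 8}, so each is used; only N can be 7, hence N = 7.
Among the 5 still-open variables, 1 fits only O (and all 5 values in {1, 4, 5, 6, 8} must be used), so O = 1.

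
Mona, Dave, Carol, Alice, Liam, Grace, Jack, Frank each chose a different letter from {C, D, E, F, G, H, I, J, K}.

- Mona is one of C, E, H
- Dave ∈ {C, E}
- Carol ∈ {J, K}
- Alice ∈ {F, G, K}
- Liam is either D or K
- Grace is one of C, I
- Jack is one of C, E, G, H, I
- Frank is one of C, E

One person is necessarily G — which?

Dave and Frank share exactly the 2 values {C, E}; by pigeonhole those values go to them, so strike C, E from Mona, Grace, Jack.
Mona's domain is down to {H}, so Mona = H. Remove H from Jack.
Grace has just one choice, so Grace = I. Eliminate I elsewhere: Jack.

Jack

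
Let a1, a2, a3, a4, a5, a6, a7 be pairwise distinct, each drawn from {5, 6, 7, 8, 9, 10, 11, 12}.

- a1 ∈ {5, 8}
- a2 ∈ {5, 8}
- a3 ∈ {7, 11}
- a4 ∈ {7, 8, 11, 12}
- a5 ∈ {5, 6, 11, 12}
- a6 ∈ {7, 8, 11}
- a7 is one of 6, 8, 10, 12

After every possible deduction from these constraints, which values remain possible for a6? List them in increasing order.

The 7 variables together cover exactly {5, 6, 7, 8, 10, 11, 12} — 7 values for 7 variables — and 10 appears only in a7's list, so a7 = 10.
The 6 still-open variables draw from only 6 values {5, 6, 7, 8, 11, 12}, so each is used; only a5 can be 6, hence a5 = 6.
Among the 5 still-open variables, 12 fits only a4 (and all 5 values in {5, 7, 8, 11, 12} must be used), so a4 = 12.
a1 and a2 between them cover only {5, 8} — a naked pair. Remove those values from a6.
No further eliminations apply; a6 can still be any of 7, 11.

7, 11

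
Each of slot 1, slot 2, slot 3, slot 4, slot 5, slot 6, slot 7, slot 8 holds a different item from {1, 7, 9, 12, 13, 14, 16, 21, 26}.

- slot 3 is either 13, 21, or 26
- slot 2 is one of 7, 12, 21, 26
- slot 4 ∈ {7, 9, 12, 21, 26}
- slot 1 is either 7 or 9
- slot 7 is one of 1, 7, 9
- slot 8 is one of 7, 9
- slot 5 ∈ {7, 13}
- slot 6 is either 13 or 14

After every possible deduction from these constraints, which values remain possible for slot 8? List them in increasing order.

The 8 variables draw from only 8 values {1, 7, 9, 12, 13, 14, 21, 26}, so each is used; only slot 7 can be 1, hence slot 7 = 1.
The 7 still-open variables together cover exactly {7, 9, 12, 13, 14, 21, 26} — 7 values for 7 variables — and 14 appears only in slot 6's list, so slot 6 = 14.
The 2 variables slot 1 and slot 8 are confined to {7, 9}, which locks those values in; drop them from slot 2, slot 4, slot 5.
That leaves slot 5 = 13. Eliminate 13 elsewhere: slot 3.
No further eliminations apply; slot 8 can still be any of 7, 9.

7, 9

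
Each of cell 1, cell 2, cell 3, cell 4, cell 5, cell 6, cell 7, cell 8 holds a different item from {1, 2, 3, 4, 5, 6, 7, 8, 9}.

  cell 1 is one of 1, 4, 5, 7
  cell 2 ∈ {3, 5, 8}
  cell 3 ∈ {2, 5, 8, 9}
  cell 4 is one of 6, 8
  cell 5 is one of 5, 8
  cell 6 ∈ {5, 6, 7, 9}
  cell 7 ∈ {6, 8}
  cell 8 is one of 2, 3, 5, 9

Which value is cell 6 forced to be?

cell 4 and cell 7 between them cover only {6, 8} — a naked pair. Remove those values from cell 2, cell 3, cell 5, cell 6.
cell 5 has just one choice, so cell 5 = 5. Eliminate 5 elsewhere: cell 1, cell 2, cell 3, cell 6, cell 8.
cell 2's domain is down to {3}, so cell 2 = 3. Eliminate 3 elsewhere: cell 8.
cell 3 and cell 8 share exactly the 2 values {2, 9}; by pigeonhole those values go to them, so strike 2, 9 from cell 6.
So cell 6 = 7.

7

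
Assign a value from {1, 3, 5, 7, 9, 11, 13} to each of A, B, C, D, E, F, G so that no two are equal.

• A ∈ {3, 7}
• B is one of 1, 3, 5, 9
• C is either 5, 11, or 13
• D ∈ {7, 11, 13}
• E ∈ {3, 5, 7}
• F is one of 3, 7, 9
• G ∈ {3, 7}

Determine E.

The 7 variables together cover exactly {1, 3, 5, 7, 9, 11, 13} — 7 values for 7 variables — and 1 appears only in B's list, so B = 1.
Among the 6 still-open variables, 9 fits only F (and all 6 values in {3, 5, 7, 9, 11, 13} must be used), so F = 9.
A and G share exactly the 2 values {3, 7}; by pigeonhole those values go to them, so strike 3, 7 from D, E.
So E = 5.

5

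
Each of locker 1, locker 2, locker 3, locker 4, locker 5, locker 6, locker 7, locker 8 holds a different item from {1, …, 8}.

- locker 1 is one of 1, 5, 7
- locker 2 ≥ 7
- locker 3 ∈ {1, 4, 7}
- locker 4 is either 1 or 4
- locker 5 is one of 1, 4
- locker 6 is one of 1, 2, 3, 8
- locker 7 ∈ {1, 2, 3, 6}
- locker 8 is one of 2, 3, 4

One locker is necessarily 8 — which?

locker 2

The 8 variables draw from only 8 values {1, 2, 3, 4, 5, 6, 7, 8}, so each is used; only locker 1 can be 5, hence locker 1 = 5.
The 7 still-open variables draw from only 7 values {1, 2, 3, 4, 6, 7, 8}, so each is used; only locker 7 can be 6, hence locker 7 = 6.
locker 4 and locker 5 share exactly the 2 values {1, 4}; by pigeonhole those values go to them, so strike 1, 4 from locker 3, locker 6, locker 8.
That leaves locker 3 = 7. Eliminate 7 elsewhere: locker 2.
So 8 goes to locker 2.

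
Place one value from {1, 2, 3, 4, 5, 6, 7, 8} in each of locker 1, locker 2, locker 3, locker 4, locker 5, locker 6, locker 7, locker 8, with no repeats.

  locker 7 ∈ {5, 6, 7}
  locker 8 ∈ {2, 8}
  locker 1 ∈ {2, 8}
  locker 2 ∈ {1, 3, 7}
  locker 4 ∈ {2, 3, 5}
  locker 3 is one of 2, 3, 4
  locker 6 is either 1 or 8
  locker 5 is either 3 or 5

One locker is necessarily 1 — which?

Among the 8 variables, 4 fits only locker 3 (and all 8 values in {1, 2, 3, 4, 5, 6, 7, 8} must be used), so locker 3 = 4.
Among the 7 still-open variables, 6 fits only locker 7 (and all 7 values in {1, 2, 3, 5, 6, 7, 8} must be used), so locker 7 = 6.
Among the 6 still-open variables, 7 fits only locker 2 (and all 6 values in {1, 2, 3, 5, 7, 8} must be used), so locker 2 = 7.
The 5 still-open variables draw from only 5 values {1, 2, 3, 5, 8}, so each is used; only locker 6 can be 1, hence locker 6 = 1.

locker 6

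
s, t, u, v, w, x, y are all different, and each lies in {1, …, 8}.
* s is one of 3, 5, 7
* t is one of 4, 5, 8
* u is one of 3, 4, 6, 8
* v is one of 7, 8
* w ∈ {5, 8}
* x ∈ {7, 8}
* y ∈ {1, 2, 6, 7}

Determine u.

The 2 variables v and x are confined to {7, 8}, which locks those values in; drop them from s, t, u, w, y.
w's domain is down to {5}, so w = 5. So s, t can't be 5.
s has just one choice, so s = 3. Remove 3 from u.
t must be 4 (only option left). Strike 4 from u.
So u = 6.

6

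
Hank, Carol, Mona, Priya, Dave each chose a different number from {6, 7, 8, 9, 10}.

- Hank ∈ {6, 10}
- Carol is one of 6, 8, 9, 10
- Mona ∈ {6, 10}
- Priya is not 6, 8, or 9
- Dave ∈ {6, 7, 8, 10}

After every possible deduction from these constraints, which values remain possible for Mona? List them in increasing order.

The 5 variables together cover exactly {6, 7, 8, 9, 10} — 5 values for 5 variables — and 9 appears only in Carol's list, so Carol = 9.
The 4 still-open variables together cover exactly {6, 7, 8, 10} — 4 values for 4 variables — and 8 appears only in Dave's list, so Dave = 8.
The 3 still-open variables draw from only 3 values {6, 7, 10}, so each is used; only Priya can be 7, hence Priya = 7.
No further eliminations apply; Mona can still be any of 6, 10.

6, 10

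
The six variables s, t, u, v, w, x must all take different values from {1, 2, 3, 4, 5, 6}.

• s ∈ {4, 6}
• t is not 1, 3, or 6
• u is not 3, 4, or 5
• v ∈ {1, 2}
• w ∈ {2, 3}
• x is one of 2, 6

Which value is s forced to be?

Among the 6 variables, 3 fits only w (and all 6 values in {1, 2, 3, 4, 5, 6} must be used), so w = 3.
Among the 5 still-open variables, 5 fits only t (and all 5 values in {1, 2, 4, 5, 6} must be used), so t = 5.
Among the 4 still-open variables, 4 fits only s (and all 4 values in {1, 2, 4, 6} must be used), so s = 4.

4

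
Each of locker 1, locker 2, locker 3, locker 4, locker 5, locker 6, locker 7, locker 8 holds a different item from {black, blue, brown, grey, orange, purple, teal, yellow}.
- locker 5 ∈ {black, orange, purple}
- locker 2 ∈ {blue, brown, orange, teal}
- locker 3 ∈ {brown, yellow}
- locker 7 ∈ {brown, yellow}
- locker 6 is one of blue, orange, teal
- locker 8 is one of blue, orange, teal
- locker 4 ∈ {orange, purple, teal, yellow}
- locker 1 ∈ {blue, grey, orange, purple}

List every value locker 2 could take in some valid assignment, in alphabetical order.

blue, orange, teal

The 8 variables together cover exactly {black, blue, brown, grey, orange, purple, teal, yellow} — 8 values for 8 variables — and black appears only in locker 5's list, so locker 5 = black.
The 7 still-open variables together cover exactly {blue, brown, grey, orange, purple, teal, yellow} — 7 values for 7 variables — and grey appears only in locker 1's list, so locker 1 = grey.
Among the 6 still-open variables, purple fits only locker 4 (and all 6 values in {blue, brown, orange, purple, teal, yellow} must be used), so locker 4 = purple.
The 2 variables locker 3 and locker 7 are confined to {brown, yellow}, which locks those values in; drop them from locker 2.
No further eliminations apply; locker 2 can still be any of blue, orange, teal.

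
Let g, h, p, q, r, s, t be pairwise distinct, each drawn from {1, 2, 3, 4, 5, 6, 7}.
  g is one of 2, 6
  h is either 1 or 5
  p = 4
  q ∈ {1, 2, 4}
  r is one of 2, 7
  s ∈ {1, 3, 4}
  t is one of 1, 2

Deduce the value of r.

7

p must be 4 (only option left). Remove 4 from q, s.
The 6 still-open variables together cover exactly {1, 2, 3, 5, 6, 7} — 6 values for 6 variables — and 3 appears only in s's list, so s = 3.
The 5 still-open variables together cover exactly {1, 2, 5, 6, 7} — 5 values for 5 variables — and 5 appears only in h's list, so h = 5.
The 4 still-open variables together cover exactly {1, 2, 6, 7} — 4 values for 4 variables — and 6 appears only in g's list, so g = 6.
The 3 still-open variables together cover exactly {1, 2, 7} — 3 values for 3 variables — and 7 appears only in r's list, so r = 7.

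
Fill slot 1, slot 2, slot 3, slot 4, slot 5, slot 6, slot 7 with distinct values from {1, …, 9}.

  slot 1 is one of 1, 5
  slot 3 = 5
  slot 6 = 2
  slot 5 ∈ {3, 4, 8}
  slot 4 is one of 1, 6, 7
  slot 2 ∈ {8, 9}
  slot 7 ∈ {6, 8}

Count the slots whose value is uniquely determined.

slot 3 has just one choice, so slot 3 = 5. Eliminate 5 elsewhere: slot 1.
slot 6's domain is down to {2}, so slot 6 = 2.
That leaves slot 1 = 1. Strike 1 from slot 4.
Determined: slot 1=1, slot 3=5, slot 6=2. The other slots each still have more than one consistent value. That makes 3.

3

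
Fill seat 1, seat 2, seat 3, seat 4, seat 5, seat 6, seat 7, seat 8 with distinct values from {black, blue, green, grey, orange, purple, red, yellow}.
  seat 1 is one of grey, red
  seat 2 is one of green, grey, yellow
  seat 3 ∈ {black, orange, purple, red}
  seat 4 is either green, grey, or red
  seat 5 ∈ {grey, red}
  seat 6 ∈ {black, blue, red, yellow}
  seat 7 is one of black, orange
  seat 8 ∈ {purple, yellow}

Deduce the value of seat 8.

Among the 8 variables, blue fits only seat 6 (and all 8 values in {black, blue, green, grey, orange, purple, red, yellow} must be used), so seat 6 = blue.
seat 1 and seat 5 share exactly the 2 values {grey, red}; by pigeonhole those values go to them, so strike grey, red from seat 2, seat 3, seat 4.
seat 4's domain is down to {green}, so seat 4 = green. So seat 2 can't be green.
seat 2 has just one choice, so seat 2 = yellow. So seat 8 can't be yellow.
So seat 8 = purple.

purple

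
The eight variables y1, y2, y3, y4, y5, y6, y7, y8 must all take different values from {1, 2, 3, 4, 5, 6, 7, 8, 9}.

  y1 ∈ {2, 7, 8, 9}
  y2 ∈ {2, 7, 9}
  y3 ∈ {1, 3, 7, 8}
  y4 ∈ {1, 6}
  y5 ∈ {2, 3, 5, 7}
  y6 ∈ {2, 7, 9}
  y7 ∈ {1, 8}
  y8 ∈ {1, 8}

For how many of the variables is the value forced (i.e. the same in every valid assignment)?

The 8 variables draw from only 8 values {1, 2, 3, 5, 6, 7, 8, 9}, so each is used; only y5 can be 5, hence y5 = 5.
The 7 still-open variables together cover exactly {1, 2, 3, 6, 7, 8, 9} — 7 values for 7 variables — and 3 appears only in y3's list, so y3 = 3.
The 6 still-open variables together cover exactly {1, 2, 6, 7, 8, 9} — 6 values for 6 variables — and 6 appears only in y4's list, so y4 = 6.
y7 and y8 share exactly the 2 values {1, 8}; by pigeonhole those values go to them, so strike 1, 8 from y1.
Determined: y3=3, y4=6, y5=5. The other variables each still have more than one consistent value. That makes 3.

3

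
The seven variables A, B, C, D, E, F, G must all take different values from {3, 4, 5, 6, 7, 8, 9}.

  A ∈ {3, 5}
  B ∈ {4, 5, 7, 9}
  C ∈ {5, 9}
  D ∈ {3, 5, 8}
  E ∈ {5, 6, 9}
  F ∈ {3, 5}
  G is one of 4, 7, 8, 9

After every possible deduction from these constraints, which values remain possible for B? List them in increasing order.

4, 7

Among the 7 variables, 6 fits only E (and all 7 values in {3, 4, 5, 6, 7, 8, 9} must be used), so E = 6.
A and F share exactly the 2 values {3, 5}; by pigeonhole those values go to them, so strike 3, 5 from B, C, D.
C has just one choice, so C = 9. Remove 9 from B, G.
That leaves D = 8. So G can't be 8.
No further eliminations apply; B can still be any of 4, 7.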